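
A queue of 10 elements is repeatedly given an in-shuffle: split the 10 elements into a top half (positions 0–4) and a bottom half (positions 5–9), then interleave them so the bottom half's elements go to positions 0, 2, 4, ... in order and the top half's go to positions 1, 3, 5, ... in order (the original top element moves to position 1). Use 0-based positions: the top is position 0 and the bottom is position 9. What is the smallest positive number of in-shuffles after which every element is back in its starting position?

10

The in-shuffle permutes the 10 positions with cycle lengths [10].
Every element is home exactly when every cycle has completed a whole number of laps, i.e. after lcm(10) = 10 in-shuffles.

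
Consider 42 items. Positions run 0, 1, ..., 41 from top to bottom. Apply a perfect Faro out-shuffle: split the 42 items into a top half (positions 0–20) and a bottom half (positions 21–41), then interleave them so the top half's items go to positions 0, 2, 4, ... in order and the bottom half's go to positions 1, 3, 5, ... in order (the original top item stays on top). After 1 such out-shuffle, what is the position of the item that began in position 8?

16

Track the item's position through each out-shuffle:
8 → 16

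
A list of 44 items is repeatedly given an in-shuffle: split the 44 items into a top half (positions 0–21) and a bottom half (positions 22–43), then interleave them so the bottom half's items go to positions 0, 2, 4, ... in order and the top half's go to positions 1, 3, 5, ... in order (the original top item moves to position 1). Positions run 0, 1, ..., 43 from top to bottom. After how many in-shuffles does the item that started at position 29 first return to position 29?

2

Follow position 29 under repeated in-shuffles:
29 → 14 → 29
It first returns after 2 in-shuffles.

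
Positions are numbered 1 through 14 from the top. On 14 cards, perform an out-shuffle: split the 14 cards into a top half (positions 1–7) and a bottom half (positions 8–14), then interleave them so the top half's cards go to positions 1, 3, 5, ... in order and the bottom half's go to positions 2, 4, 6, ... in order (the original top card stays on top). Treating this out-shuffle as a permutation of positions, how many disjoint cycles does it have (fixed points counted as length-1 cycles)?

Trace each unvisited position around until it returns:
(1) (2 3 5 9 4 7 ... len 12) (14)
3 cycles in total.

3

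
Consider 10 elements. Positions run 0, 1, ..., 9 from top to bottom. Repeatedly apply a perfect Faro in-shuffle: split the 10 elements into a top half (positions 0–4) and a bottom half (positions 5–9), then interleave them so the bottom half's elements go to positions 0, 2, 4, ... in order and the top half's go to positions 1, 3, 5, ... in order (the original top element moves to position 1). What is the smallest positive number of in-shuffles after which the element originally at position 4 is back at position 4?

Follow position 4 under repeated in-shuffles:
4 → 9 → 8 → 6 → 2 → 5 → 0 → 1 → 3 → 7 → 4
It first returns after 10 in-shuffles.

10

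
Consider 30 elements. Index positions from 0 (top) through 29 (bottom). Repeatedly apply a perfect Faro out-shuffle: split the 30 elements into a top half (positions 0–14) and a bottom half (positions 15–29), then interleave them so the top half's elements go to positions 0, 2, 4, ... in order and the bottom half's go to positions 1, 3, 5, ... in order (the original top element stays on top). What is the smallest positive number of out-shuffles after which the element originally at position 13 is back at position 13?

Follow position 13 under repeated out-shuffles:
13 → 26 → 23 → 17 → 5 → 10 → 20 → 11 → ... → 13 (length 28)
It first returns after 28 out-shuffles.

28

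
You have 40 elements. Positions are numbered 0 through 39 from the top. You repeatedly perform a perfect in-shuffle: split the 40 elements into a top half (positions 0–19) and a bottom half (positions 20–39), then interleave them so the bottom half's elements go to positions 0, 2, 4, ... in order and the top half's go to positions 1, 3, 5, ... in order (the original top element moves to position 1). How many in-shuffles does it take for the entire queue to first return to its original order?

The in-shuffle permutes the 40 positions with cycle lengths [20, 20].
Every element is home exactly when every cycle has completed a whole number of laps, i.e. after lcm(20) = 20 in-shuffles.

20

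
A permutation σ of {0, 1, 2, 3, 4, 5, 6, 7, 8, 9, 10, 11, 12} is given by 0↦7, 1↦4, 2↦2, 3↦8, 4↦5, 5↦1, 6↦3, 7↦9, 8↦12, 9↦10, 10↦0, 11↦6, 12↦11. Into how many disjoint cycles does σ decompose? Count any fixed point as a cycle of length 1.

4

Cycle decomposition: (0 7 9 10) (1 4 5) (2) (3 8 12 11 6).
4 cycles.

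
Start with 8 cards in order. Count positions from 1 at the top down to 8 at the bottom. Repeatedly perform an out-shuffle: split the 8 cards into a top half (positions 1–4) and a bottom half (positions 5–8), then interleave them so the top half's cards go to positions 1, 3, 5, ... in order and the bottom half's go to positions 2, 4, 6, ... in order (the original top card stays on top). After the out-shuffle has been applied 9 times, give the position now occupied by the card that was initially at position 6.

Track the card's position through each out-shuffle:
6 → 4 → 7 → 6 → 4 → 7 → 6 → 4 → 7 → 6

6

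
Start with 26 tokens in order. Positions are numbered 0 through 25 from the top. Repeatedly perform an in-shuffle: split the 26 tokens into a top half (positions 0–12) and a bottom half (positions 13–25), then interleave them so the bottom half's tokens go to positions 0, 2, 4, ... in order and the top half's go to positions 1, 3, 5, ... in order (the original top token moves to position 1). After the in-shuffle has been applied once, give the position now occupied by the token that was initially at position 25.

Track the token's position through each in-shuffle:
25 → 24

24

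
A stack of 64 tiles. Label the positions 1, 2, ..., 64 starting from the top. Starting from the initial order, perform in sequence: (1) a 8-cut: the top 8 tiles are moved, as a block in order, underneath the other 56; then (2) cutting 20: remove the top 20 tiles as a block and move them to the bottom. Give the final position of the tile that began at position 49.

Track the tile from position 49 forward through each operation:
  after op 1 (cut 8): 49 → 41
  after op 2 (cut 20): 41 → 21

21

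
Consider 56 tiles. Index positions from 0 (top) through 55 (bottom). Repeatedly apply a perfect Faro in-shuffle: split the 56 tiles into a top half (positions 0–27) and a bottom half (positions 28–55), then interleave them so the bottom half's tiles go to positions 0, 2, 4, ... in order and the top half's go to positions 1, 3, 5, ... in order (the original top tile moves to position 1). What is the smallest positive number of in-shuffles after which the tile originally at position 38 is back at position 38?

Follow position 38 under repeated in-shuffles:
38 → 20 → 41 → 26 → 53 → 50 → 44 → 32 → 8 → 17 → 35 → 14 → 29 → 2 → 5 → 11 → 23 → 47 → 38
It first returns after 18 in-shuffles.

18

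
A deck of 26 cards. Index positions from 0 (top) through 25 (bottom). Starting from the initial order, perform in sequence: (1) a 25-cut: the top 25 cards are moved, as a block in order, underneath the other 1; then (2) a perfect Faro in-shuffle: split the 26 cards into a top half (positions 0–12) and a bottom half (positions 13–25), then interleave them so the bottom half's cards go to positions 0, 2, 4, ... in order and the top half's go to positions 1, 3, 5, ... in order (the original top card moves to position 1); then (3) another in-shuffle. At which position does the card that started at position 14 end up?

9

Track the card from position 14 forward through each operation:
  after op 1 (cut 25): 14 → 15
  after op 2 (in-shuffle): 15 → 4
  after op 3 (in-shuffle): 4 → 9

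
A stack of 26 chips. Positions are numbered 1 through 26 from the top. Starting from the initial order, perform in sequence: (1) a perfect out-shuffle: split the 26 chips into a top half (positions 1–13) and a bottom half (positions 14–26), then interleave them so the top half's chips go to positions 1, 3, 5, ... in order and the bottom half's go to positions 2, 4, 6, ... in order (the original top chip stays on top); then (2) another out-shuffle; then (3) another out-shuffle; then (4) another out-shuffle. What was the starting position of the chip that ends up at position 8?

3

Undo the operations in reverse order, starting from position 8:
  undo op 4 (out-shuffle, from bottom half): 8 ← 17
  undo op 3 (out-shuffle, from top half): 17 ← 9
  undo op 2 (out-shuffle, from top half): 9 ← 5
  undo op 1 (out-shuffle, from top half): 5 ← 3
So the chip at position 8 came from original position 3.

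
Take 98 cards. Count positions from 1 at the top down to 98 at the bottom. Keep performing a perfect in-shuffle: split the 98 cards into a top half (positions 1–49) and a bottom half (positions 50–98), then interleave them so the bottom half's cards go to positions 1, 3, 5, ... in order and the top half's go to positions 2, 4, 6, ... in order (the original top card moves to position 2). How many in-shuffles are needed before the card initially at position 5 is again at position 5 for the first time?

30

Follow position 5 under repeated in-shuffles:
5 → 10 → 20 → 40 → 80 → 61 → 23 → 46 → ... → 5 (length 30)
It first returns after 30 in-shuffles.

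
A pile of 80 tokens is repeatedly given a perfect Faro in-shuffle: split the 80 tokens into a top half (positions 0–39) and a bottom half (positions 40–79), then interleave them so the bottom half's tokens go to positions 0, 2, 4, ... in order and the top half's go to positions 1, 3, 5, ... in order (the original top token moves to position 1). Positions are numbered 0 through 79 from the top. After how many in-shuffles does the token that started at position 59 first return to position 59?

18

Follow position 59 under repeated in-shuffles:
59 → 38 → 77 → 74 → 68 → 56 → 32 → 65 → 50 → 20 → 41 → 2 → 5 → 11 → 23 → 47 → 14 → 29 → 59
It first returns after 18 in-shuffles.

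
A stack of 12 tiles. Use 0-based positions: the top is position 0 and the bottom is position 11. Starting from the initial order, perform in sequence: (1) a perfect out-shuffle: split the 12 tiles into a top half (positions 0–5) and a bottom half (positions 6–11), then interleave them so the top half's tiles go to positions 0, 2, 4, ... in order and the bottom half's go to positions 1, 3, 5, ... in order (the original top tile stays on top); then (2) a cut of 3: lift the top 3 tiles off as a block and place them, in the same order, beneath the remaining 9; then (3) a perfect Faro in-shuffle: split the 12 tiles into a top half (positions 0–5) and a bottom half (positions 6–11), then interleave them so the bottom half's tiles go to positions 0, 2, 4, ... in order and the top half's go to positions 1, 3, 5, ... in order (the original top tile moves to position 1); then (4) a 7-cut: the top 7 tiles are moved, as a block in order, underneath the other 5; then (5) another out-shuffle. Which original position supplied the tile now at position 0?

Undo the operations in reverse order, starting from position 0:
  undo op 5 (out-shuffle, from top half): 0 ← 0
  undo op 4 (cut 7): 0 ← 7
  undo op 3 (in-shuffle, from top half): 7 ← 3
  undo op 2 (cut 3): 3 ← 6
  undo op 1 (out-shuffle, from top half): 6 ← 3
So the tile at position 0 came from original position 3.

3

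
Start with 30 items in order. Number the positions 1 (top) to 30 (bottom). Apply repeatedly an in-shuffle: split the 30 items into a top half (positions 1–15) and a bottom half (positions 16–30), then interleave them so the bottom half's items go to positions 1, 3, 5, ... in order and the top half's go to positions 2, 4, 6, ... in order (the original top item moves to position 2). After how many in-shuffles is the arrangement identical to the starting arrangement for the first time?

5

The in-shuffle permutes the 30 positions with cycle lengths [5, 5, 5, 5, 5, 5].
Every item is home exactly when every cycle has completed a whole number of laps, i.e. after lcm(5) = 5 in-shuffles.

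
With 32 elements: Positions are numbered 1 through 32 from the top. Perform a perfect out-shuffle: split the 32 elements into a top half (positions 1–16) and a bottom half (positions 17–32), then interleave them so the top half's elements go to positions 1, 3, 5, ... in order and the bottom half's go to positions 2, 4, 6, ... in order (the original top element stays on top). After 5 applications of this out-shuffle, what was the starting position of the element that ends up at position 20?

Work backwards from position 20, undoing one out-shuffle at a time:
20 ← 26 ← 29 ← 15 ← 8 ← 20
So the element now at position 20 started at position 20.

20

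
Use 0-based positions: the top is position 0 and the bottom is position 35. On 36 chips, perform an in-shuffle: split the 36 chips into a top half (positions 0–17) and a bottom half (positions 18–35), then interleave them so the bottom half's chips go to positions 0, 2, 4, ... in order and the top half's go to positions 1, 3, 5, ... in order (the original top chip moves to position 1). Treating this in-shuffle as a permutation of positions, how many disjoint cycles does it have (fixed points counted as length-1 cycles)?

1

Trace each unvisited position around until it returns:
(0 1 3 7 15 31 ... len 36)
1 cycle in total.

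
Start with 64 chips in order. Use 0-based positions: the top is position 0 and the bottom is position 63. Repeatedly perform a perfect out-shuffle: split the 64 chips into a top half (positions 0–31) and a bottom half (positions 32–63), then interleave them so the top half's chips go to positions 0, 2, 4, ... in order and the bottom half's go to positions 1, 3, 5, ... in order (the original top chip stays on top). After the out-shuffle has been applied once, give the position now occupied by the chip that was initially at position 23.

Track the chip's position through each out-shuffle:
23 → 46

46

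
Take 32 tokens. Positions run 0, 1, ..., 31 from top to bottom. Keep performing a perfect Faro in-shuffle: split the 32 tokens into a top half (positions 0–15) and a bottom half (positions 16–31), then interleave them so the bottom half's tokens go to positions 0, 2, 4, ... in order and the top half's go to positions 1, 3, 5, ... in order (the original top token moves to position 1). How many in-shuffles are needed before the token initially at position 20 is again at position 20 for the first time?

Follow position 20 under repeated in-shuffles:
20 → 8 → 17 → 2 → 5 → 11 → 23 → 14 → 29 → 26 → 20
It first returns after 10 in-shuffles.

10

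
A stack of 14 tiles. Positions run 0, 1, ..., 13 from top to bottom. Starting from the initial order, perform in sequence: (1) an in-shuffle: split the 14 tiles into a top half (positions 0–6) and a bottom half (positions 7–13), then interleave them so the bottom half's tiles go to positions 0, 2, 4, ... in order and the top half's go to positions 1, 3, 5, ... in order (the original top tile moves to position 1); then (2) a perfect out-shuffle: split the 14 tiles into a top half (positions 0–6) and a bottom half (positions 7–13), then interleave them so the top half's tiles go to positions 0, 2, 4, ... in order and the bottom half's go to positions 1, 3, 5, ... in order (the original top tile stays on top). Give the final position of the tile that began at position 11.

3

Track the tile from position 11 forward through each operation:
  after op 1 (in-shuffle): 11 → 8
  after op 2 (out-shuffle): 8 → 3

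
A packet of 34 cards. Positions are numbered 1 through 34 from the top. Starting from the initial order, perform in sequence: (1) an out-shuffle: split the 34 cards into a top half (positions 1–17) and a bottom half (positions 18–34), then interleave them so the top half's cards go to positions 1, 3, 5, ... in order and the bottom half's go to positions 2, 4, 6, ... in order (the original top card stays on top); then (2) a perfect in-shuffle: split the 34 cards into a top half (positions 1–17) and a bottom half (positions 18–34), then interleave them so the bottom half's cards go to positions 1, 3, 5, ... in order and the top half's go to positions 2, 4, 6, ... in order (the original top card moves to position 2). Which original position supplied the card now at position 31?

17

Undo the operations in reverse order, starting from position 31:
  undo op 2 (in-shuffle, from bottom half): 31 ← 33
  undo op 1 (out-shuffle, from top half): 33 ← 17
So the card at position 31 came from original position 17.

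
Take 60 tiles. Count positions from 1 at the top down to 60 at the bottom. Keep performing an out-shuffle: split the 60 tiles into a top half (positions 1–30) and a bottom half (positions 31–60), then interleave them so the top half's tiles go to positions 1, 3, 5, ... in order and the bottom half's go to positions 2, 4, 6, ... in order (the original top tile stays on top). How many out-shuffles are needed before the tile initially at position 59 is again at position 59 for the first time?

Follow position 59 under repeated out-shuffles:
59 → 58 → 56 → 52 → 44 → 28 → 55 → 50 → ... → 59 (length 58)
It first returns after 58 out-shuffles.

58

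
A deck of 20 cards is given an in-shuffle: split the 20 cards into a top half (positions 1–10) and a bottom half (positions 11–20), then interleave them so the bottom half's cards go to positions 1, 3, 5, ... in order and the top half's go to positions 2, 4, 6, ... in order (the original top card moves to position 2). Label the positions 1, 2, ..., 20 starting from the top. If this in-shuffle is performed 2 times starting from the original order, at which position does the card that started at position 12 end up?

Track the card's position through each in-shuffle:
12 → 3 → 6

6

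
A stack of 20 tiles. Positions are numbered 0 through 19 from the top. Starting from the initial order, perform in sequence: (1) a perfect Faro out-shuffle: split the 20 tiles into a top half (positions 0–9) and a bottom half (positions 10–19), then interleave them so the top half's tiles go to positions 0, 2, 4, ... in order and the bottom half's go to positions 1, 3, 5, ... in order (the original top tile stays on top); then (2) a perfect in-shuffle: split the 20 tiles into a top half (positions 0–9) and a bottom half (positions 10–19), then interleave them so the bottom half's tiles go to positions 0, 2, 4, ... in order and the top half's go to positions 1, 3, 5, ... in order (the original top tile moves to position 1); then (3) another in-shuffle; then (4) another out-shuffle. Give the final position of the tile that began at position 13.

Track the tile from position 13 forward through each operation:
  after op 1 (out-shuffle): 13 → 7
  after op 2 (in-shuffle): 7 → 15
  after op 3 (in-shuffle): 15 → 10
  after op 4 (out-shuffle): 10 → 1

1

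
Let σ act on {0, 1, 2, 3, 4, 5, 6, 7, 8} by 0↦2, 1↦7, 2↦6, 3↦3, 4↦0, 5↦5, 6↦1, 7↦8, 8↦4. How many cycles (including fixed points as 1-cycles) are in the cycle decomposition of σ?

3

Cycle decomposition: (0 2 6 1 7 8 4) (3) (5).
3 cycles.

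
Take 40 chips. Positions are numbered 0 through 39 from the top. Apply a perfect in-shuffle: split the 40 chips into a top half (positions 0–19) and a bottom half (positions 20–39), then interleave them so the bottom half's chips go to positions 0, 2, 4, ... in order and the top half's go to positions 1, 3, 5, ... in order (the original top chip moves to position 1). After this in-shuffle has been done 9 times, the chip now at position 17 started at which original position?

Work backwards from position 17, undoing one in-shuffle at a time:
17 ← 8 ← 24 ← 32 ← 36 ← 38 ← 39 ← 19 ← 9 ← 4
So the chip now at position 17 started at position 4.

4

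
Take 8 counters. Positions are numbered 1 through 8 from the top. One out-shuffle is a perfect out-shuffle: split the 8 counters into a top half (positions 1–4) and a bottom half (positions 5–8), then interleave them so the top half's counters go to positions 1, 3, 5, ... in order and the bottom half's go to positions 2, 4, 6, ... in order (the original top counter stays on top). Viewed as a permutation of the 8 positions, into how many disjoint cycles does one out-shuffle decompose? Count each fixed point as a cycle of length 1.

4

Trace each unvisited position around until it returns:
(1) (2 3 5) (4 7 6) (8)
4 cycles in total.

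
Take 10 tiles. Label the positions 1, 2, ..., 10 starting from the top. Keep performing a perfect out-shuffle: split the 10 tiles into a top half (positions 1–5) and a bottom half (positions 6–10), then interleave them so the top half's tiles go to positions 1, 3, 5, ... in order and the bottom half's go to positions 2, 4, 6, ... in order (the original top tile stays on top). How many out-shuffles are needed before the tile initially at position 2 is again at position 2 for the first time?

Follow position 2 under repeated out-shuffles:
2 → 3 → 5 → 9 → 8 → 6 → 2
It first returns after 6 out-shuffles.

6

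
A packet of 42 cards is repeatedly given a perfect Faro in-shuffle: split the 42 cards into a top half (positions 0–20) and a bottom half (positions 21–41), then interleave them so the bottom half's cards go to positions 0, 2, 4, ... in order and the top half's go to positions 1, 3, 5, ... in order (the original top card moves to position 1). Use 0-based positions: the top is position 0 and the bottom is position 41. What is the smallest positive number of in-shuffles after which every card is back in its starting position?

The in-shuffle permutes the 42 positions with cycle lengths [14, 14, 14].
Every card is home exactly when every cycle has completed a whole number of laps, i.e. after lcm(14) = 14 in-shuffles.

14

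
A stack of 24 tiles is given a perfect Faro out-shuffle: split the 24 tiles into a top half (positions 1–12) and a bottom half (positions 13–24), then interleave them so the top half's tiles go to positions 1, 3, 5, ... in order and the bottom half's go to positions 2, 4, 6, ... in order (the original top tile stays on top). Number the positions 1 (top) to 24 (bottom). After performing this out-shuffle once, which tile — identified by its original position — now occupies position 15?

Work backwards from position 15, undoing one out-shuffle at a time:
15 ← 8
So the tile now at position 15 started at position 8.

8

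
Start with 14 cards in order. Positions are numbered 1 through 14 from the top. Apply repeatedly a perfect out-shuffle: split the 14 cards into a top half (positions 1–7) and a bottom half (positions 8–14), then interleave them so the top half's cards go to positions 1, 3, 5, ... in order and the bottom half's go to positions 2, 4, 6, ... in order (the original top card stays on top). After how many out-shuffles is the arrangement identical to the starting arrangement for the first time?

The out-shuffle permutes the 14 positions with cycle lengths [1, 1, 12].
Every card is home exactly when every cycle has completed a whole number of laps, i.e. after lcm(1, 12) = 12 out-shuffles.

12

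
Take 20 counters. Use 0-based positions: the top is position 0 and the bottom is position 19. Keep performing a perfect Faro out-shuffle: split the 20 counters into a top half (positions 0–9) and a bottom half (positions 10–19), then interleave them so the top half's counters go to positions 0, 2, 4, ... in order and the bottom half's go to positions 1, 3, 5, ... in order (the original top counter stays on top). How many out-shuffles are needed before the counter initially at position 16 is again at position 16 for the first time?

Follow position 16 under repeated out-shuffles:
16 → 13 → 7 → 14 → 9 → 18 → 17 → 15 → 11 → 3 → 6 → 12 → 5 → 10 → 1 → 2 → 4 → 8 → 16
It first returns after 18 out-shuffles.

18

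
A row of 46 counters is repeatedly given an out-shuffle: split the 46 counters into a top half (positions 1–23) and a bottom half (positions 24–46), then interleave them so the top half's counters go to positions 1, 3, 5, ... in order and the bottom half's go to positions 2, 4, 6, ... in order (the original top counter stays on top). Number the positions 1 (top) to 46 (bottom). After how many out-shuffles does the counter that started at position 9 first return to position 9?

Follow position 9 under repeated out-shuffles:
9 → 17 → 33 → 20 → 39 → 32 → 18 → 35 → 24 → 2 → 3 → 5 → 9
It first returns after 12 out-shuffles.

12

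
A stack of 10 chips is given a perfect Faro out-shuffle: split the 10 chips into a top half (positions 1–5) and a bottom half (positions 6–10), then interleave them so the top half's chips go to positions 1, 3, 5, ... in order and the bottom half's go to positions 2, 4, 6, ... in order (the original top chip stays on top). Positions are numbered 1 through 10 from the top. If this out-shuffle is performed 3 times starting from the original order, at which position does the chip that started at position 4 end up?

Track the chip's position through each out-shuffle:
4 → 7 → 4 → 7

7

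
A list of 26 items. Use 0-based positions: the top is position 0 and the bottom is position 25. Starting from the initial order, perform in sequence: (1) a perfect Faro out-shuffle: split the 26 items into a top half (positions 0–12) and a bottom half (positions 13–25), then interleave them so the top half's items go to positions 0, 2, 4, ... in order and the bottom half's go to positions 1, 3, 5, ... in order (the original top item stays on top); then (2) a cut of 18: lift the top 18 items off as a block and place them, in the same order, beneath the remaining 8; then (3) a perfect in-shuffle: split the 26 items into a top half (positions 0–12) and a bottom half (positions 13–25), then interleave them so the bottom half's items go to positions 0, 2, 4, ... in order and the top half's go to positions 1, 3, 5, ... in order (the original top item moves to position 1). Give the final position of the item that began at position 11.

Track the item from position 11 forward through each operation:
  after op 1 (out-shuffle): 11 → 22
  after op 2 (cut 18): 22 → 4
  after op 3 (in-shuffle): 4 → 9

9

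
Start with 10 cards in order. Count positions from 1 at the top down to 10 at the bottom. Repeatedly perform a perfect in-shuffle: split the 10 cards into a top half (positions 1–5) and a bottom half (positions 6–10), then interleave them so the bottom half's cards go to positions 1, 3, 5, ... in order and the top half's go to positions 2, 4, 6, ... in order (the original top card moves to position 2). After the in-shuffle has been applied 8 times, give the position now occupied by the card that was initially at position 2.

Track the card's position through each in-shuffle:
2 → 4 → 8 → 5 → 10 → 9 → 7 → 3 → 6

6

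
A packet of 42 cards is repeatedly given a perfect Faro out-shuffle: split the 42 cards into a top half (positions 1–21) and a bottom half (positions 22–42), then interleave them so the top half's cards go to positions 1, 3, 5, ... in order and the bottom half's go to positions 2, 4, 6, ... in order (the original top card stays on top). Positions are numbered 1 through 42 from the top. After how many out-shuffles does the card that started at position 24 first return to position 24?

20

Follow position 24 under repeated out-shuffles:
24 → 6 → 11 → 21 → 41 → 40 → 38 → 34 → 26 → 10 → 19 → 37 → 32 → 22 → 2 → 3 → 5 → 9 → 17 → 33 → 24
It first returns after 20 out-shuffles.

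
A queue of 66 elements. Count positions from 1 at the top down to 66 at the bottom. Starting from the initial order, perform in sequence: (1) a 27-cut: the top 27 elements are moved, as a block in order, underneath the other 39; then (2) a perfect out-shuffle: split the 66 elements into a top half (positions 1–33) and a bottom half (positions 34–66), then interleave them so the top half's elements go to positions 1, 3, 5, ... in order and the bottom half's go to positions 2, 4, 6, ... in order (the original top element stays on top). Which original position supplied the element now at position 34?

11

Undo the operations in reverse order, starting from position 34:
  undo op 2 (out-shuffle, from bottom half): 34 ← 50
  undo op 1 (cut 27): 50 ← 11
So the element at position 34 came from original position 11.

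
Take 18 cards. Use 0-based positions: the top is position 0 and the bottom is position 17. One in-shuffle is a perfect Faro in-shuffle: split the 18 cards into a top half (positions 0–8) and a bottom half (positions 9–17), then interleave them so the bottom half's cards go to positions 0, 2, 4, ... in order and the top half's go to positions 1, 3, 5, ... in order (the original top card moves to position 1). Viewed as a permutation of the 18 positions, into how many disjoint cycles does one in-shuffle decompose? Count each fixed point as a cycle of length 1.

Trace each unvisited position around until it returns:
(0 1 3 7 15 12 ... len 18)
1 cycle in total.

1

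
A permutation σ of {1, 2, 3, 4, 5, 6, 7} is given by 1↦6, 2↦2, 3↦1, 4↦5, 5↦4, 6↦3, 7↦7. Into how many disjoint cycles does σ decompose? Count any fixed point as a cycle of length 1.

4

Cycle decomposition: (1 6 3) (2) (4 5) (7).
4 cycles.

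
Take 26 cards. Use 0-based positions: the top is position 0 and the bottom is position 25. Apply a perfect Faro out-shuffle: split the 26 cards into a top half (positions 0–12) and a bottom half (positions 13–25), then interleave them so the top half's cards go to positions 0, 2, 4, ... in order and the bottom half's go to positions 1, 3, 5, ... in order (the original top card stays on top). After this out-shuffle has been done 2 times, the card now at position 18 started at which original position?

Work backwards from position 18, undoing one out-shuffle at a time:
18 ← 9 ← 17
So the card now at position 18 started at position 17.

17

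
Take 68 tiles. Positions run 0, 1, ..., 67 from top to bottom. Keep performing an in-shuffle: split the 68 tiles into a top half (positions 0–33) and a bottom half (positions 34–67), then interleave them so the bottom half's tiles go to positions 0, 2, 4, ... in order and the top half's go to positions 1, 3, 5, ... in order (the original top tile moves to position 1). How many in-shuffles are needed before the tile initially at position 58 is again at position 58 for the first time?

22

Follow position 58 under repeated in-shuffles:
58 → 48 → 28 → 57 → 46 → 24 → 49 → 30 → ... → 58 (length 22)
It first returns after 22 in-shuffles.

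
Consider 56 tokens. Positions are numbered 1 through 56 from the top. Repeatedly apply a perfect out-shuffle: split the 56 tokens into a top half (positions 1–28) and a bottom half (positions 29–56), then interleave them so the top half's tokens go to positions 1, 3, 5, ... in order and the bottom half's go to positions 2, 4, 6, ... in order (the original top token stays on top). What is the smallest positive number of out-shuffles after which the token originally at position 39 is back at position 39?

Follow position 39 under repeated out-shuffles:
39 → 22 → 43 → 30 → 4 → 7 → 13 → 25 → 49 → 42 → 28 → 55 → 54 → 52 → 48 → 40 → 24 → 47 → 38 → 20 → 39
It first returns after 20 out-shuffles.

20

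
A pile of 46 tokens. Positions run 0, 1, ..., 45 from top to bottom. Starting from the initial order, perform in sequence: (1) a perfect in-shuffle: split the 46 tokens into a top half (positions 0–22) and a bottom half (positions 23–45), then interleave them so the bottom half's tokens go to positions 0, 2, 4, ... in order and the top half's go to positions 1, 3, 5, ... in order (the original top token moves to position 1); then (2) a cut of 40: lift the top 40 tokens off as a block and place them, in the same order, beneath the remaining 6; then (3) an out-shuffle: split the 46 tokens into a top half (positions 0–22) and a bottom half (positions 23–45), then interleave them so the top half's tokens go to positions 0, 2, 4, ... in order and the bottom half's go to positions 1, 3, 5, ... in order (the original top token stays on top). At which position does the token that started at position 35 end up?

Track the token from position 35 forward through each operation:
  after op 1 (in-shuffle): 35 → 24
  after op 2 (cut 40): 24 → 30
  after op 3 (out-shuffle): 30 → 15

15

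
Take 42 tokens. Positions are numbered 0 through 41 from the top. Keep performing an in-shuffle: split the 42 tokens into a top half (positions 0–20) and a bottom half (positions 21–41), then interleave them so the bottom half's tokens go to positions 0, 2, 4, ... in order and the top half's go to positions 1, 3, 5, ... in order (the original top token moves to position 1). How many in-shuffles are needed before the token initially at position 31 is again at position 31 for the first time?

14

Follow position 31 under repeated in-shuffles:
31 → 20 → 41 → 40 → 38 → 34 → 26 → 10 → 21 → 0 → 1 → 3 → 7 → 15 → 31
It first returns after 14 in-shuffles.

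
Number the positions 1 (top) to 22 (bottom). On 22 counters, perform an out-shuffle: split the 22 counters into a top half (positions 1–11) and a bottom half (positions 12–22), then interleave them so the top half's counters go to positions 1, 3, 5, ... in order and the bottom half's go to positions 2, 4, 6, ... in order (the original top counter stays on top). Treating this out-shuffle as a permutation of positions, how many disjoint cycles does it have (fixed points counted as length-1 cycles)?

7

Trace each unvisited position around until it returns:
(1) (2 3 5 9 17 12) (4 7 13) (6 11 21 20 18 14) (8 15) (10 19 16) (22)
7 cycles in total.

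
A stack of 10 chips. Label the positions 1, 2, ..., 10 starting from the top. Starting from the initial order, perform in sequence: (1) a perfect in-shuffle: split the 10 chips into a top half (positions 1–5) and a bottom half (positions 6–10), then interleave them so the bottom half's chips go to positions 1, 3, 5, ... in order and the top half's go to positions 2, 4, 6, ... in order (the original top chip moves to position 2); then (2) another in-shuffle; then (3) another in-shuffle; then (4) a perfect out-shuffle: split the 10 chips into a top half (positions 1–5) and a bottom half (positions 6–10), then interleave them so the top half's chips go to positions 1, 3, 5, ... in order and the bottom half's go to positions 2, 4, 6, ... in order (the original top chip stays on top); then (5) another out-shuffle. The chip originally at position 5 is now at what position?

7

Track the chip from position 5 forward through each operation:
  after op 1 (in-shuffle): 5 → 10
  after op 2 (in-shuffle): 10 → 9
  after op 3 (in-shuffle): 9 → 7
  after op 4 (out-shuffle): 7 → 4
  after op 5 (out-shuffle): 4 → 7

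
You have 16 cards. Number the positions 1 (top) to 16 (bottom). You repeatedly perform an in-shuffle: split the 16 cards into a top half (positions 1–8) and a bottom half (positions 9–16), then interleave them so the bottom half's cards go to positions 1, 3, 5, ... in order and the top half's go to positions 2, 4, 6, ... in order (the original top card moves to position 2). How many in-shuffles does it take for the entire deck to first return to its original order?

8

The in-shuffle permutes the 16 positions with cycle lengths [8, 8].
Every card is home exactly when every cycle has completed a whole number of laps, i.e. after lcm(8) = 8 in-shuffles.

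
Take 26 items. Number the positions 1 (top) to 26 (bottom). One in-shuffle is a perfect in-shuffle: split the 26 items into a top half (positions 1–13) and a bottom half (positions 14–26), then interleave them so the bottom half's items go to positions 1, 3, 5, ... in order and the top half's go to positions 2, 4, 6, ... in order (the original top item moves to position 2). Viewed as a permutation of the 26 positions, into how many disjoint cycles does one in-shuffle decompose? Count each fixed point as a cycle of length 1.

3

Trace each unvisited position around until it returns:
(1 2 4 8 16 5 ... len 18) (3 6 12 24 21 15) (9 18)
3 cycles in total.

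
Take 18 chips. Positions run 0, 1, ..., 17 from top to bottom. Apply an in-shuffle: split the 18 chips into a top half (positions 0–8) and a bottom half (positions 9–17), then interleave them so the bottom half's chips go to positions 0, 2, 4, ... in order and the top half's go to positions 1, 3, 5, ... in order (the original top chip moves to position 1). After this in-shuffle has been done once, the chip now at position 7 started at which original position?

3

Work backwards from position 7, undoing one in-shuffle at a time:
7 ← 3
So the chip now at position 7 started at position 3.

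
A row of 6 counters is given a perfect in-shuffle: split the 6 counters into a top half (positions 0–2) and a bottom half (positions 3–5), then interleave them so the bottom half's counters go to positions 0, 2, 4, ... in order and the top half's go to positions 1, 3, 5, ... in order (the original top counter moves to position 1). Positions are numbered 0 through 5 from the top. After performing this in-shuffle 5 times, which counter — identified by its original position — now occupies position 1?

Work backwards from position 1, undoing one in-shuffle at a time:
1 ← 0 ← 3 ← 1 ← 0 ← 3
So the counter now at position 1 started at position 3.

3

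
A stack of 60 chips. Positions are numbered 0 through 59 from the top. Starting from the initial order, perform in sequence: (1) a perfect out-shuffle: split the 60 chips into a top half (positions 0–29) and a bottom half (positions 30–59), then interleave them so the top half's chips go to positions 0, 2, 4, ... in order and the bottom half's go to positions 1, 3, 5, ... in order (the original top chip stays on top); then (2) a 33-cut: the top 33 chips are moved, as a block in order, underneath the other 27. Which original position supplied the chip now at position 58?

45

Undo the operations in reverse order, starting from position 58:
  undo op 2 (cut 33): 58 ← 31
  undo op 1 (out-shuffle, from bottom half): 31 ← 45
So the chip at position 58 came from original position 45.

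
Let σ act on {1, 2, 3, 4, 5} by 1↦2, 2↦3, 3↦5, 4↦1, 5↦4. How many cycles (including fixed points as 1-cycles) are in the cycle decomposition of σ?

Cycle decomposition: (1 2 3 5 4).
1 cycle.

1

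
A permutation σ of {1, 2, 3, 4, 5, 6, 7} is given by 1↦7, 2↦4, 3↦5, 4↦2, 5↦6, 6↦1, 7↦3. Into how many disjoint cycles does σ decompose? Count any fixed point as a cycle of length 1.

Cycle decomposition: (1 7 3 5 6) (2 4).
2 cycles.

2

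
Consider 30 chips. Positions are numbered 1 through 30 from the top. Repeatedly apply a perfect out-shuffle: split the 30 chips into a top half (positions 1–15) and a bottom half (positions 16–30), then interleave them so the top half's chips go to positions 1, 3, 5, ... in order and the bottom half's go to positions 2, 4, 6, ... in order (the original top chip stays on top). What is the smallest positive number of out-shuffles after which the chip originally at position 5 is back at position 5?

Follow position 5 under repeated out-shuffles:
5 → 9 → 17 → 4 → 7 → 13 → 25 → 20 → ... → 5 (length 28)
It first returns after 28 out-shuffles.

28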